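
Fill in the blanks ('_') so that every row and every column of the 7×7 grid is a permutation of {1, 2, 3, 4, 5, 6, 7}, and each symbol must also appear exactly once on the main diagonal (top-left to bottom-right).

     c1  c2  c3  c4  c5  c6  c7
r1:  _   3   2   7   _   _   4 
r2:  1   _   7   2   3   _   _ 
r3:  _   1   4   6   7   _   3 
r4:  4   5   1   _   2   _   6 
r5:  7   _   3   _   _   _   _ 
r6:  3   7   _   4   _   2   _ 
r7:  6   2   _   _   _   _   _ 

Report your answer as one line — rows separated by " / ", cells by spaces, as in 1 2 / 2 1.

5 3 2 7 6 1 4 / 1 6 7 2 3 4 5 / 2 1 4 6 7 5 3 / 4 5 1 3 2 7 6 / 7 4 3 5 1 6 2 / 3 7 6 4 5 2 1 / 6 2 5 1 4 3 7

row 1 has {2,3,4,7}; column 1 has {1,3,4,6,7}; the diagonal has {2,4} — only 5 is left for (r1,c1).
row 2 has {1,2,3,7}; column 2 has {1,2,3,5,7}; the diagonal has {2,4,5} — only 6 is left for (r2,c2).
row 2 has {1,2,3,6,7}; column 7 has {3,4,6} — only 5 is left for (r2,c7).
row 3 has {1,3,4,6,7}; column 1 has {1,3,4,5,6,7} — only 2 is left for (r3,c1).
row 3 has {1,2,3,4,6,7}; column 6 has {2} — only 5 is left for (r3,c6).
row 4 has {1,2,4,5,6}; column 4 has {2,4,6,7}; the diagonal has {2,4,5,6} — only 3 is left for (r4,c4).
row 4 has {1,2,3,4,5,6}; column 6 has {2,5} — only 7 is left for (r4,c6).
row 5 has {3,7}; column 2 has {1,2,3,5,6,7} — only 4 is left for (r5,c2).
row 5 has {3,4,7}; column 5 has {2,3,7}; the diagonal has {2,3,4,5,6} — only 1 is left for (r5,c5).
row 5 has {1,3,4,7}; column 6 has {2,5,7} — only 6 is left for (r5,c6).
row 5 has {1,3,4,6,7}; column 7 has {3,4,5,6} — only 2 is left for (r5,c7).
row 6 has {2,3,4,7}; column 7 has {2,3,4,5,6} — only 1 is left for (r6,c7).
row 7 has {2,6}; column 3 has {1,2,3,4,7} — only 5 is left for (r7,c3).
row 7 has {2,5,6}; column 4 has {2,3,4,6,7} — only 1 is left for (r7,c4).
row 7 has {1,2,5,6}; column 5 has {1,2,3,7} — only 4 is left for (r7,c5).
row 7 has {1,2,4,5,6}; column 6 has {2,5,6,7} — only 3 is left for (r7,c6).
row 7 has {1,2,3,4,5,6}; column 7 has {1,2,3,4,5,6}; the diagonal has {1,2,3,4,5,6} — only 7 is left for (r7,c7).
row 1 has {2,3,4,5,7}; column 5 has {1,2,3,4,7} — only 6 is left for (r1,c5).
row 1 has {2,3,4,5,6,7}; column 6 has {2,3,5,6,7} — only 1 is left for (r1,c6).
row 2 has {1,2,3,5,6,7}; column 6 has {1,2,3,5,6,7} — only 4 is left for (r2,c6).
row 5 has {1,2,3,4,6,7}; column 4 has {1,2,3,4,6,7} — only 5 is left for (r5,c4).
row 6 has {1,2,3,4,7}; column 3 has {1,2,3,4,5,7} — only 6 is left for (r6,c3).
row 6 has {1,2,3,4,6,7}; column 5 has {1,2,3,4,6,7} — only 5 is left for (r6,c5).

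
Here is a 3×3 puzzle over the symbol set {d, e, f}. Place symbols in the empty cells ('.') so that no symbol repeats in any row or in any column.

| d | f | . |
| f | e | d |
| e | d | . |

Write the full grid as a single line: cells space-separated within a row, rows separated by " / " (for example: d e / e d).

d f e / f e d / e d f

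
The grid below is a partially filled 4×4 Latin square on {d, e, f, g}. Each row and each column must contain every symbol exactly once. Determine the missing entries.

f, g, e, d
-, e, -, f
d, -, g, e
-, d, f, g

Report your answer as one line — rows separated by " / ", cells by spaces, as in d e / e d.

f g e d / g e d f / d f g e / e d f g

(r2,c1) = g
(r2,c3) = d
(r3,c2) = f
(r4,c1) = e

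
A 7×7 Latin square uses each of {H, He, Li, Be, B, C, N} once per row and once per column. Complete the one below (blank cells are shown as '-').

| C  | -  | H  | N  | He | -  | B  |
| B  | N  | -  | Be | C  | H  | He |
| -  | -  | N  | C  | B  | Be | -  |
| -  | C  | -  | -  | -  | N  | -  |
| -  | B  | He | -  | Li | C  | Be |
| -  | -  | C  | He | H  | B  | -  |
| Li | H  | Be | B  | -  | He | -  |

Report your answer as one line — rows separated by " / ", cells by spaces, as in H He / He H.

C Be H N He Li B / B N Li Be C H He / H He N C B Be Li / He C B Li Be N H / N B He H Li C Be / Be Li C He H B N / Li H Be B N He C

At row 1, column 6: row 1 has {H,He,B,C,N}; column 6 has {H,He,Be,B,C,N}; that leaves Li.
At row 2, column 3: row 2 has {H,He,Be,B,C,N}; column 3 has {H,He,Be,C,N}; that leaves Li.
At row 4, column 3: row 4 has {C,N}; column 3 has {H,He,Li,Be,C,N}; that leaves B.
At row 4, column 5: row 4 has {B,C,N}; column 5 has {H,He,Li,B,C}; that leaves Be.
At row 5, column 4: row 5 has {He,Li,Be,B,C}; column 4 has {He,Be,B,C,N}; that leaves H.
At row 7, column 5: row 7 has {H,He,Li,Be,B}; column 5 has {H,He,Li,Be,B,C}; that leaves N.
At row 7, column 7: row 7 has {H,He,Li,Be,B,N}; column 7 has {He,Be,B}; that leaves C.
At row 1, column 2: row 1 has {H,He,Li,B,C,N}; column 2 has {H,B,C,N}; that leaves Be.
At row 4, column 4: row 4 has {Be,B,C,N}; column 4 has {H,He,Be,B,C,N}; that leaves Li.
At row 4, column 7: row 4 has {Li,Be,B,C,N}; column 7 has {He,Be,B,C}; that leaves H.
At row 5, column 1: row 5 has {H,He,Li,Be,B,C}; column 1 has {Li,B,C}; that leaves N.
At row 6, column 1: row 6 has {H,He,B,C}; column 1 has {Li,B,C,N}; that leaves Be.
At row 6, column 2: row 6 has {H,He,Be,B,C}; column 2 has {H,Be,B,C,N}; that leaves Li.
At row 6, column 7: row 6 has {H,He,Li,Be,B,C}; column 7 has {H,He,Be,B,C}; that leaves N.
At row 3, column 2: row 3 has {Be,B,C,N}; column 2 has {H,Li,Be,B,C,N}; that leaves He.
At row 3, column 7: row 3 has {He,Be,B,C,N}; column 7 has {H,He,Be,B,C,N}; that leaves Li.
At row 4, column 1: row 4 has {H,Li,Be,B,C,N}; column 1 has {Li,Be,B,C,N}; that leaves He.
At row 3, column 1: row 3 has {He,Li,Be,B,C,N}; column 1 has {He,Li,Be,B,C,N}; that leaves H.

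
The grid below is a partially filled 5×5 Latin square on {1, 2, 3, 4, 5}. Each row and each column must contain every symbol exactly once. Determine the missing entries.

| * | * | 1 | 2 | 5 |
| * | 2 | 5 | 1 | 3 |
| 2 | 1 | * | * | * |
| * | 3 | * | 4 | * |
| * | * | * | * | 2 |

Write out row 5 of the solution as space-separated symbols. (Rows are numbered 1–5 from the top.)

1 5 4 3 2

(r1,c2) = 4
(r2,c1) = 4
(r3,c5) = 4
(r4,c3) = 2
(r4,c5) = 1
(r5,c2) = 5
(r5,c4) = 3
(r1,c1) = 3
(r3,c3) = 3
(r3,c4) = 5
(r4,c1) = 5
(r5,c1) = 1
(r5,c3) = 4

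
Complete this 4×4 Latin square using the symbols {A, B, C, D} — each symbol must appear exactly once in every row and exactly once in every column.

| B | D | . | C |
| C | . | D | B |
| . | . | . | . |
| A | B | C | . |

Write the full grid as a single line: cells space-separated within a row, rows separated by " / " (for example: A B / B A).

row 1 has {B,C,D}; column 3 has {C,D} — only A is left for (r1,c3).
row 2 has {B,C,D}; column 2 has {B,D} — only A is left for (r2,c2).
row 3 is empty so far; column 1 has {A,B,C} — only D is left for (r3,c1).
row 3 has {D}; column 2 has {A,B,D} — only C is left for (r3,c2).
row 3 has {C,D}; column 3 has {A,C,D} — only B is left for (r3,c3).
row 3 has {B,C,D}; column 4 has {B,C} — only A is left for (r3,c4).
row 4 has {A,B,C}; column 4 has {A,B,C} — only D is left for (r4,c4).

B D A C / C A D B / D C B A / A B C D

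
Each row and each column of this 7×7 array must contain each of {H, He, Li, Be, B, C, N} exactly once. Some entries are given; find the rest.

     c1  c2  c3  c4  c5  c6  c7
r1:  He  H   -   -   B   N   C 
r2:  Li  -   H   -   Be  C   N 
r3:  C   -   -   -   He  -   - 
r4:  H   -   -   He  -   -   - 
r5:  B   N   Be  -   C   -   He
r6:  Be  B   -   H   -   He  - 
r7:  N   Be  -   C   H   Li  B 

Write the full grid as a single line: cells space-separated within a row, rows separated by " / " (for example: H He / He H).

He H Li Be B N C / Li He H B Be C N / C Li B N He Be H / H C N He Li B Be / B N Be Li C H He / Be B C H N He Li / N Be He C H Li B

(r1,c3) = Li
(r1,c4) = Be
(r2,c2) = He
(r2,c4) = B
(r3,c2) = Li
(r3,c4) = N
(r4,c2) = C
(r5,c4) = Li
(r5,c6) = H
(r6,c7) = Li
(r7,c3) = He
(r3,c3) = B
(r3,c6) = Be
(r3,c7) = H
(r4,c3) = N
(r4,c5) = Li
(r4,c6) = B
(r4,c7) = Be
(r6,c3) = C
(r6,c5) = N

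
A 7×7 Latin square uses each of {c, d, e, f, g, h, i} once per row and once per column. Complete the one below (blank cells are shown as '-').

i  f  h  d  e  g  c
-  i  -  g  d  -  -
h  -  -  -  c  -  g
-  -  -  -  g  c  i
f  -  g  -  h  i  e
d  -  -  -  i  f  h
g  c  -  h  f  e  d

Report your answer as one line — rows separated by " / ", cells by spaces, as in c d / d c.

i f h d e g c / c i e g d h f / h e f i c d g / e h d f g c i / f d g c h i e / d g c e i f h / g c i h f e d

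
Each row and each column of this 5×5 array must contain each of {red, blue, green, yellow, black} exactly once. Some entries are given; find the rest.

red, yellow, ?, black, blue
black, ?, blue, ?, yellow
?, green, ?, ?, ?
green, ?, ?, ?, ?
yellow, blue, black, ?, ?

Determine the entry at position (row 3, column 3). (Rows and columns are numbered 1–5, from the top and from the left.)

red

(r1,c3): row 1 has {red,blue,yellow,black}; column 3 has {blue,black}, so it must be green.
(r2,c2): row 2 has {blue,yellow,black}; column 2 has {blue,green,yellow}, so it must be red.
(r2,c4): row 2 has {red,blue,yellow,black}; column 4 has {black}, so it must be green.
(r3,c1): row 3 has {green}; column 1 has {red,green,yellow,black}, so it must be blue.
(r4,c2): row 4 has {green}; column 2 has {red,blue,green,yellow}, so it must be black.
(r4,c5): row 4 has {green,black}; column 5 has {blue,yellow}, so it must be red.
(r5,c4): row 5 has {blue,yellow,black}; column 4 has {green,black}, so it must be red.
(r5,c5): row 5 has {red,blue,yellow,black}; column 5 has {red,blue,yellow}, so it must be green.
(r3,c4): row 3 has {blue,green}; column 4 has {red,green,black}, so it must be yellow.
(r3,c5): row 3 has {blue,green,yellow}; column 5 has {red,blue,green,yellow}, so it must be black.
(r4,c3): row 4 has {red,green,black}; column 3 has {blue,green,black}, so it must be yellow.
(r4,c4): row 4 has {red,green,yellow,black}; column 4 has {red,green,yellow,black}, so it must be blue.
(r3,c3): row 3 has {blue,green,yellow,black}; column 3 has {blue,green,yellow,black}, so it must be red.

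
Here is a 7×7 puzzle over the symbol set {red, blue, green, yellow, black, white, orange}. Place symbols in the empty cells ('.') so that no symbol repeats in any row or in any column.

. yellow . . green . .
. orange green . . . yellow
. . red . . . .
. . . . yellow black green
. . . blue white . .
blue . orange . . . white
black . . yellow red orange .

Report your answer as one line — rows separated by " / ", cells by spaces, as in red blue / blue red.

white yellow black orange green blue red / red orange green black blue white yellow / yellow blue red white orange green black / orange white blue red yellow black green / green black yellow blue white red orange / blue red orange green black yellow white / black green white yellow red orange blue

(r6,c5) = black
(r7,c7) = blue
(r2,c5) = blue
(r3,c5) = orange
(r3,c7) = black
(r7,c3) = white
(r4,c3) = blue
(r7,c2) = green
(r1,c3) = black
(r5,c3) = yellow
(r6,c2) = red
(r6,c4) = green
(r6,c6) = yellow
(r3,c4) = white
(r4,c2) = white
(r5,c2) = black
(r3,c2) = blue
(r3,c6) = green
(r5,c6) = red
(r5,c7) = orange
(r1,c7) = red
(r2,c6) = white
(r3,c1) = yellow
(r5,c1) = green
(r1,c4) = orange
(r1,c6) = blue
(r2,c1) = red
(r2,c4) = black
(r4,c1) = orange
(r4,c4) = red
(r1,c1) = white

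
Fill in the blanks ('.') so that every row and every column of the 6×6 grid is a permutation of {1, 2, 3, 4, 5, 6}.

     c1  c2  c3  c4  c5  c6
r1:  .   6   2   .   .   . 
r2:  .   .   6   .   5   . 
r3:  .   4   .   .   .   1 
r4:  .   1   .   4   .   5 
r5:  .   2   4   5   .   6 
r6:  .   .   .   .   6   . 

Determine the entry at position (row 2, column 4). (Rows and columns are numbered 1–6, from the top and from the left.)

2

(r2,c2) = 3
(r4,c3) = 3
(r4,c5) = 2
(r6,c2) = 5
(r6,c3) = 1
(r3,c3) = 5
(r3,c5) = 3
(r4,c1) = 6
(r5,c5) = 1
(r1,c5) = 4
(r1,c6) = 3
(r3,c1) = 2
(r3,c4) = 6
(r5,c1) = 3
(r6,c1) = 4
(r6,c6) = 2
(r1,c4) = 1
(r2,c1) = 1
(r2,c4) = 2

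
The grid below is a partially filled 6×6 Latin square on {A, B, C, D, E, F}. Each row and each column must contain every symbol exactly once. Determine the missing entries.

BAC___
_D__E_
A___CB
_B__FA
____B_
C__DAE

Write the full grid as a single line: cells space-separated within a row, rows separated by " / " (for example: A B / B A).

(r1,c5): row 1 has {A,B,C}; column 5 has {A,B,C,E,F}, so it must be D.
(r1,c6): row 1 has {A,B,C,D}; column 6 has {A,B,E}, so it must be F.
(r2,c1): row 2 has {D,E}; column 1 has {A,B,C}, so it must be F.
(r2,c6): row 2 has {D,E,F}; column 6 has {A,B,E,F}, so it must be C.
(r5,c6): row 5 has {B}; column 6 has {A,B,C,E,F}, so it must be D.
(r6,c2): row 6 has {A,C,D,E}; column 2 has {A,B,D}, so it must be F.
(r6,c3): row 6 has {A,C,D,E,F}; column 3 has {C}, so it must be B.
(r1,c4): row 1 has {A,B,C,D,F}; column 4 has {D}, so it must be E.
(r2,c3): row 2 has {C,D,E,F}; column 3 has {B,C}, so it must be A.
(r2,c4): row 2 has {A,C,D,E,F}; column 4 has {D,E}, so it must be B.
(r3,c2): row 3 has {A,B,C}; column 2 has {A,B,D,F}, so it must be E.
(r3,c4): row 3 has {A,B,C,E}; column 4 has {B,D,E}, so it must be F.
(r4,c4): row 4 has {A,B,F}; column 4 has {B,D,E,F}, so it must be C.
(r5,c1): row 5 has {B,D}; column 1 has {A,B,C,F}, so it must be E.
(r5,c2): row 5 has {B,D,E}; column 2 has {A,B,D,E,F}, so it must be C.
(r5,c3): row 5 has {B,C,D,E}; column 3 has {A,B,C}, so it must be F.
(r5,c4): row 5 has {B,C,D,E,F}; column 4 has {B,C,D,E,F}, so it must be A.
(r3,c3): row 3 has {A,B,C,E,F}; column 3 has {A,B,C,F}, so it must be D.
(r4,c1): row 4 has {A,B,C,F}; column 1 has {A,B,C,E,F}, so it must be D.
(r4,c3): row 4 has {A,B,C,D,F}; column 3 has {A,B,C,D,F}, so it must be E.

B A C E D F / F D A B E C / A E D F C B / D B E C F A / E C F A B D / C F B D A E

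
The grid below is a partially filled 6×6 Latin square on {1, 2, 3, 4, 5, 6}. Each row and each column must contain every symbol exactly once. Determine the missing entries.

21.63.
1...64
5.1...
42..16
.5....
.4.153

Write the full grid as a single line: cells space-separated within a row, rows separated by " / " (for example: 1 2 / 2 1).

row 1 has {1,2,3,6}; column 6 has {3,4,6} — only 5 is left for (r1,c6).
row 2 has {1,4,6}; column 2 has {1,2,4,5} — only 3 is left for (r2,c2).
row 3 has {1,5}; column 2 has {1,2,3,4,5} — only 6 is left for (r3,c2).
row 3 has {1,5,6}; column 6 has {3,4,5,6} — only 2 is left for (r3,c6).
row 5 has {5}; column 6 has {2,3,4,5,6} — only 1 is left for (r5,c6).
row 6 has {1,3,4,5}; column 1 has {1,2,4,5} — only 6 is left for (r6,c1).
row 6 has {1,3,4,5,6}; column 3 has {1} — only 2 is left for (r6,c3).
row 1 has {1,2,3,5,6}; column 3 has {1,2} — only 4 is left for (r1,c3).
row 2 has {1,3,4,6}; column 3 has {1,2,4} — only 5 is left for (r2,c3).
row 2 has {1,3,4,5,6}; column 4 has {1,6} — only 2 is left for (r2,c4).
row 3 has {1,2,5,6}; column 5 has {1,3,5,6} — only 4 is left for (r3,c5).
row 4 has {1,2,4,6}; column 3 has {1,2,4,5} — only 3 is left for (r4,c3).
row 4 has {1,2,3,4,6}; column 4 has {1,2,6} — only 5 is left for (r4,c4).
row 5 has {1,5}; column 1 has {1,2,4,5,6} — only 3 is left for (r5,c1).
row 5 has {1,3,5}; column 3 has {1,2,3,4,5} — only 6 is left for (r5,c3).
row 5 has {1,3,5,6}; column 4 has {1,2,5,6} — only 4 is left for (r5,c4).
row 5 has {1,3,4,5,6}; column 5 has {1,3,4,5,6} — only 2 is left for (r5,c5).
row 3 has {1,2,4,5,6}; column 4 has {1,2,4,5,6} — only 3 is left for (r3,c4).

2 1 4 6 3 5 / 1 3 5 2 6 4 / 5 6 1 3 4 2 / 4 2 3 5 1 6 / 3 5 6 4 2 1 / 6 4 2 1 5 3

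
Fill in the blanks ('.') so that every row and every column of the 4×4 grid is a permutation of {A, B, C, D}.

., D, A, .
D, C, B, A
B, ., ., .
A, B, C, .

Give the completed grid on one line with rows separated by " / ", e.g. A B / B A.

C D A B / D C B A / B A D C / A B C D

(r1,c1) = C
(r1,c4) = B
(r3,c2) = A
(r3,c3) = D
(r3,c4) = C
(r4,c4) = D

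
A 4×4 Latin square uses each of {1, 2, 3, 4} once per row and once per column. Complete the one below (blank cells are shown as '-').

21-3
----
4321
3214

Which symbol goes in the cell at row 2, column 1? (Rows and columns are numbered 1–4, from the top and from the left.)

1

(r1,c3) = 4
(r2,c1) = 1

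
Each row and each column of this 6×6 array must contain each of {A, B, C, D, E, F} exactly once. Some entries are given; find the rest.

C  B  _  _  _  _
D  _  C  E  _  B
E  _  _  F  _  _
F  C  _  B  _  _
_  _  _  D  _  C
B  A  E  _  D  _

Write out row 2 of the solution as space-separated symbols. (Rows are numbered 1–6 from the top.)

(r1,c4): row 1 has {B,C}; column 4 has {B,D,E,F}, so it must be A.
(r2,c2): row 2 has {B,C,D,E}; column 2 has {A,B,C}, so it must be F.
(r2,c5): row 2 has {B,C,D,E,F}; column 5 has {D}, so it must be A.

D F C E A B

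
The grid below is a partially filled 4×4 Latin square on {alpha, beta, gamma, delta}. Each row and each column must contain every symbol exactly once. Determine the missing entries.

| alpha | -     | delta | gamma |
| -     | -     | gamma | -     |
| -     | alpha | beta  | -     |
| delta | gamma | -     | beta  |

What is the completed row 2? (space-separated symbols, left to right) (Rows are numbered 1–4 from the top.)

beta delta gamma alpha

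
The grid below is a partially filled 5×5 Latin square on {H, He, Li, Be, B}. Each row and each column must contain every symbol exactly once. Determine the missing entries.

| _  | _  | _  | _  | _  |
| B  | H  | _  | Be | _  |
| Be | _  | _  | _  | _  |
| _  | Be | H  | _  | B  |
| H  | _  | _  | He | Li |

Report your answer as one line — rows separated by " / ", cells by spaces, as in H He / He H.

Li He B H Be / B H Li Be He / Be Li He B H / He Be H Li B / H B Be He Li

Cell (r2,c5): row 2 has {H,Be,B}; column 5 has {Li,B} → He.
Cell (r3,c5): row 3 has {Be}; column 5 has {He,Li,B} → H.
Cell (r4,c4): row 4 has {H,Be,B}; column 4 has {He,Be} → Li.
Cell (r5,c2): row 5 has {H,He,Li}; column 2 has {H,Be} → B.
Cell (r5,c3): row 5 has {H,He,Li,B}; column 3 has {H} → Be.
Cell (r1,c5): row 1 is empty so far; column 5 has {H,He,Li,B} → Be.
Cell (r2,c3): row 2 has {H,He,Be,B}; column 3 has {H,Be} → Li.
Cell (r3,c4): row 3 has {H,Be}; column 4 has {He,Li,Be} → B.
Cell (r4,c1): row 4 has {H,Li,Be,B}; column 1 has {H,Be,B} → He.
Cell (r1,c1): row 1 has {Be}; column 1 has {H,He,Be,B} → Li.
Cell (r1,c2): row 1 has {Li,Be}; column 2 has {H,Be,B} → He.
Cell (r1,c3): row 1 has {He,Li,Be}; column 3 has {H,Li,Be} → B.
Cell (r1,c4): row 1 has {He,Li,Be,B}; column 4 has {He,Li,Be,B} → H.
Cell (r3,c2): row 3 has {H,Be,B}; column 2 has {H,He,Be,B} → Li.
Cell (r3,c3): row 3 has {H,Li,Be,B}; column 3 has {H,Li,Be,B} → He.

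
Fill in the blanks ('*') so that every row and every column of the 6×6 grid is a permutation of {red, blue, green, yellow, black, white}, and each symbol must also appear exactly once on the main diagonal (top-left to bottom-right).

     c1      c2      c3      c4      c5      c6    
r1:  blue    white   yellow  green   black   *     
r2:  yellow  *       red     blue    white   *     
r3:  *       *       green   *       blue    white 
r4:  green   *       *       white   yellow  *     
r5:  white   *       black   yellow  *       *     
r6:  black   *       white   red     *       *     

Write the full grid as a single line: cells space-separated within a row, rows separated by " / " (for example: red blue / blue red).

blue white yellow green black red / yellow black red blue white green / red yellow green black blue white / green red blue white yellow black / white green black yellow red blue / black blue white red green yellow

Cell (r1,c6): row 1 has {blue,green,yellow,black,white}; column 6 has {white} → red.
Cell (r2,c2): row 2 has {red,blue,yellow,white}; column 2 has {white}; the diagonal has {blue,green,white} → black.
Cell (r2,c6): row 2 has {red,blue,yellow,black,white}; column 6 has {red,white} → green.
Cell (r3,c1): row 3 has {blue,green,white}; column 1 has {blue,green,yellow,black,white} → red.
Cell (r3,c2): row 3 has {red,blue,green,white}; column 2 has {black,white} → yellow.
Cell (r3,c4): row 3 has {red,blue,green,yellow,white}; column 4 has {red,blue,green,yellow,white} → black.
Cell (r4,c3): row 4 has {green,yellow,white}; column 3 has {red,green,yellow,black,white} → blue.
Cell (r4,c6): row 4 has {blue,green,yellow,white}; column 6 has {red,green,white} → black.
Cell (r5,c5): row 5 has {yellow,black,white}; column 5 has {blue,yellow,black,white}; the diagonal has {blue,green,black,white} → red.
Cell (r5,c6): row 5 has {red,yellow,black,white}; column 6 has {red,green,black,white} → blue.
Cell (r6,c5): row 6 has {red,black,white}; column 5 has {red,blue,yellow,black,white} → green.
Cell (r6,c6): row 6 has {red,green,black,white}; column 6 has {red,blue,green,black,white}; the diagonal has {red,blue,green,black,white} → yellow.
Cell (r4,c2): row 4 has {blue,green,yellow,black,white}; column 2 has {yellow,black,white} → red.
Cell (r5,c2): row 5 has {red,blue,yellow,black,white}; column 2 has {red,yellow,black,white} → green.
Cell (r6,c2): row 6 has {red,green,yellow,black,white}; column 2 has {red,green,yellow,black,white} → blue.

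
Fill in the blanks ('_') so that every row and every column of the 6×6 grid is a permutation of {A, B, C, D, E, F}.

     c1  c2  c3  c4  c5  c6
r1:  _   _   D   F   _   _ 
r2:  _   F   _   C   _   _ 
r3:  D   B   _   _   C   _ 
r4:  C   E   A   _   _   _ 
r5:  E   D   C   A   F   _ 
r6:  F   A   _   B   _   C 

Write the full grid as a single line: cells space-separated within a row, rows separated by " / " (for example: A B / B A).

At row 1, column 2: row 1 has {D,F}; column 2 has {A,B,D,E,F}; that leaves C.
At row 3, column 4: row 3 has {B,C,D}; column 4 has {A,B,C,F}; that leaves E.
At row 4, column 4: row 4 has {A,C,E}; column 4 has {A,B,C,E,F}; that leaves D.
At row 4, column 5: row 4 has {A,C,D,E}; column 5 has {C,F}; that leaves B.
At row 4, column 6: row 4 has {A,B,C,D,E}; column 6 has {C}; that leaves F.
At row 5, column 6: row 5 has {A,C,D,E,F}; column 6 has {C,F}; that leaves B.
At row 6, column 3: row 6 has {A,B,C,F}; column 3 has {A,C,D}; that leaves E.
At row 6, column 5: row 6 has {A,B,C,E,F}; column 5 has {B,C,F}; that leaves D.
At row 2, column 3: row 2 has {C,F}; column 3 has {A,C,D,E}; that leaves B.
At row 3, column 3: row 3 has {B,C,D,E}; column 3 has {A,B,C,D,E}; that leaves F.
At row 3, column 6: row 3 has {B,C,D,E,F}; column 6 has {B,C,F}; that leaves A.
At row 1, column 6: row 1 has {C,D,F}; column 6 has {A,B,C,F}; that leaves E.
At row 2, column 1: row 2 has {B,C,F}; column 1 has {C,D,E,F}; that leaves A.
At row 2, column 5: row 2 has {A,B,C,F}; column 5 has {B,C,D,F}; that leaves E.
At row 2, column 6: row 2 has {A,B,C,E,F}; column 6 has {A,B,C,E,F}; that leaves D.
At row 1, column 1: row 1 has {C,D,E,F}; column 1 has {A,C,D,E,F}; that leaves B.
At row 1, column 5: row 1 has {B,C,D,E,F}; column 5 has {B,C,D,E,F}; that leaves A.

B C D F A E / A F B C E D / D B F E C A / C E A D B F / E D C A F B / F A E B D C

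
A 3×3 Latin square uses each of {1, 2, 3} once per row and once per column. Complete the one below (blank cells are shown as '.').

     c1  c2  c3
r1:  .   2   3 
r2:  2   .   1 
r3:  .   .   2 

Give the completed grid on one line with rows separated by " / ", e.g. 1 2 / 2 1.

1 2 3 / 2 3 1 / 3 1 2

(r1,c1) = 1
(r2,c2) = 3
(r3,c1) = 3
(r3,c2) = 1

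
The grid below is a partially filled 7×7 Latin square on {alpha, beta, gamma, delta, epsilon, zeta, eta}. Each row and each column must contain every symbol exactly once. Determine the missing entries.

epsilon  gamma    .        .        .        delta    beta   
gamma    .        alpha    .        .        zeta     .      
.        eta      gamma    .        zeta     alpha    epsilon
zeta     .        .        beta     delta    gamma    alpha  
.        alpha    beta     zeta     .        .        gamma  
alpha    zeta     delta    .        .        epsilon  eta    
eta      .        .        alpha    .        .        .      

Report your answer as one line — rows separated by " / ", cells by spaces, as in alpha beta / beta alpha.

epsilon gamma zeta eta alpha delta beta / gamma beta alpha epsilon eta zeta delta / beta eta gamma delta zeta alpha epsilon / zeta epsilon eta beta delta gamma alpha / delta alpha beta zeta epsilon eta gamma / alpha zeta delta gamma beta epsilon eta / eta delta epsilon alpha gamma beta zeta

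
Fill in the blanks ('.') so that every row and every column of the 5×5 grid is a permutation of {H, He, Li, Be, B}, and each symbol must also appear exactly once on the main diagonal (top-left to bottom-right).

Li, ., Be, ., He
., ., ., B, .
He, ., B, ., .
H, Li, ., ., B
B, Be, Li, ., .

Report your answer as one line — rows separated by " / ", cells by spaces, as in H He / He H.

Li B Be H He / Be He H B Li / He H B Li Be / H Li He Be B / B Be Li He H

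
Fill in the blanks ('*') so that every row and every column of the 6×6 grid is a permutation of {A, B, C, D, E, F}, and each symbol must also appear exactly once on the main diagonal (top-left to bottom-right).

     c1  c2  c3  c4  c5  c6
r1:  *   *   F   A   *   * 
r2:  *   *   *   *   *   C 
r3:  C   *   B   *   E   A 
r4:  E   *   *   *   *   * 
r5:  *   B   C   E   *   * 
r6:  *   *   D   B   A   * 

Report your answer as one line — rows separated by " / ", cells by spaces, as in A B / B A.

D E F A C B / B A E F D C / C F B D E A / E D A C B F / A B C E F D / F C D B A E

(r1,c1) = D
(r4,c3) = A
(r5,c5) = F
(r5,c6) = D
(r6,c1) = F
(r6,c6) = E
(r1,c6) = B
(r2,c2) = A
(r2,c3) = E
(r4,c4) = C
(r4,c6) = F
(r5,c1) = A
(r6,c2) = C
(r1,c2) = E
(r1,c5) = C
(r2,c1) = B
(r2,c5) = D
(r4,c2) = D
(r4,c5) = B
(r2,c4) = F
(r3,c2) = F
(r3,c4) = D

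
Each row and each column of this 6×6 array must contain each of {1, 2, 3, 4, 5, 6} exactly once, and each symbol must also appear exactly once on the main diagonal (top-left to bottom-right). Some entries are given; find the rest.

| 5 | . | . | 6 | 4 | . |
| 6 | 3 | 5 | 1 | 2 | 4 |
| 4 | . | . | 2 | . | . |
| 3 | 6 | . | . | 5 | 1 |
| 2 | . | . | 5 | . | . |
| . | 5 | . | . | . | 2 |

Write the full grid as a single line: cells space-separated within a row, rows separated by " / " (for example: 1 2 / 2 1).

5 2 1 6 4 3 / 6 3 5 1 2 4 / 4 1 6 2 3 5 / 3 6 2 4 5 1 / 2 4 3 5 1 6 / 1 5 4 3 6 2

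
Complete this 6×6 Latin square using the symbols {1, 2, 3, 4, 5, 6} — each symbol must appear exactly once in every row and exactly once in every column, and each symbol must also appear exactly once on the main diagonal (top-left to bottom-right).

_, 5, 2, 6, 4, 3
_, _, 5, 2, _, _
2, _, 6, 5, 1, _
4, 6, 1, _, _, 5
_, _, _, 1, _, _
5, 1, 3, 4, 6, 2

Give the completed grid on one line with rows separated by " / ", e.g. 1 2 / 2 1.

1 5 2 6 4 3 / 6 4 5 2 3 1 / 2 3 6 5 1 4 / 4 6 1 3 2 5 / 3 2 4 1 5 6 / 5 1 3 4 6 2

Cell (r1,c1): row 1 has {2,3,4,5,6}; column 1 has {2,4,5}; the diagonal has {2,6} → 1.
Cell (r2,c5): row 2 has {2,5}; column 5 has {1,4,6} → 3.
Cell (r3,c6): row 3 has {1,2,5,6}; column 6 has {2,3,5} → 4.
Cell (r4,c4): row 4 has {1,4,5,6}; column 4 has {1,2,4,5,6}; the diagonal has {1,2,6} → 3.
Cell (r4,c5): row 4 has {1,3,4,5,6}; column 5 has {1,3,4,6} → 2.
Cell (r5,c3): row 5 has {1}; column 3 has {1,2,3,5,6} → 4.
Cell (r5,c5): row 5 has {1,4}; column 5 has {1,2,3,4,6}; the diagonal has {1,2,3,6} → 5.
Cell (r5,c6): row 5 has {1,4,5}; column 6 has {2,3,4,5} → 6.
Cell (r2,c1): row 2 has {2,3,5}; column 1 has {1,2,4,5} → 6.
Cell (r2,c2): row 2 has {2,3,5,6}; column 2 has {1,5,6}; the diagonal has {1,2,3,5,6} → 4.
Cell (r2,c6): row 2 has {2,3,4,5,6}; column 6 has {2,3,4,5,6} → 1.
Cell (r3,c2): row 3 has {1,2,4,5,6}; column 2 has {1,4,5,6} → 3.
Cell (r5,c1): row 5 has {1,4,5,6}; column 1 has {1,2,4,5,6} → 3.
Cell (r5,c2): row 5 has {1,3,4,5,6}; column 2 has {1,3,4,5,6} → 2.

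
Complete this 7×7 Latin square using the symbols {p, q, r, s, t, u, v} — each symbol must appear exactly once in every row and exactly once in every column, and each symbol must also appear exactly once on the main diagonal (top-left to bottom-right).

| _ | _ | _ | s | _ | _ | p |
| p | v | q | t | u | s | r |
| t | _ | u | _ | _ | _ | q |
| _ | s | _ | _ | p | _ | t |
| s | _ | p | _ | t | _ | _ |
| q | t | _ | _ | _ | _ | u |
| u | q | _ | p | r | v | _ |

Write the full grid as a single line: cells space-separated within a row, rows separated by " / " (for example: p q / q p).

r u v s q t p / p v q t u s r / t p u v s r q / v s r q p u t / s r p u t q v / q t s r v p u / u q t p r v s

(r1,c1) = r
(r1,c2) = u
(r4,c1) = v
(r4,c3) = r
(r4,c4) = q
(r4,c6) = u
(r5,c2) = r
(r5,c6) = q
(r5,c7) = v
(r6,c6) = p
(r7,c7) = s
(r1,c6) = t
(r3,c2) = p
(r3,c6) = r
(r5,c4) = u
(r7,c3) = t
(r1,c3) = v
(r1,c5) = q
(r3,c4) = v
(r3,c5) = s
(r6,c3) = s
(r6,c4) = r
(r6,c5) = v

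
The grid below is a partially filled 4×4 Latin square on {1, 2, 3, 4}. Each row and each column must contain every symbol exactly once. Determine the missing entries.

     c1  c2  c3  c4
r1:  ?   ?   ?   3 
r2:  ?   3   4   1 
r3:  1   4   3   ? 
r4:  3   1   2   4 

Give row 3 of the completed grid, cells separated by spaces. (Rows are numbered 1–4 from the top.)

(r1,c2): row 1 has {3}; column 2 has {1,3,4}, so it must be 2.
(r1,c3): row 1 has {2,3}; column 3 has {2,3,4}, so it must be 1.
(r2,c1): row 2 has {1,3,4}; column 1 has {1,3}, so it must be 2.
(r3,c4): row 3 has {1,3,4}; column 4 has {1,3,4}, so it must be 2.

1 4 3 2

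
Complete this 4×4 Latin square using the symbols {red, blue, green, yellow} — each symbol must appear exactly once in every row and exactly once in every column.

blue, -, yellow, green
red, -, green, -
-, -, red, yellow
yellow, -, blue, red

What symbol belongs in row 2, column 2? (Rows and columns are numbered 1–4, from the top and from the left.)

yellow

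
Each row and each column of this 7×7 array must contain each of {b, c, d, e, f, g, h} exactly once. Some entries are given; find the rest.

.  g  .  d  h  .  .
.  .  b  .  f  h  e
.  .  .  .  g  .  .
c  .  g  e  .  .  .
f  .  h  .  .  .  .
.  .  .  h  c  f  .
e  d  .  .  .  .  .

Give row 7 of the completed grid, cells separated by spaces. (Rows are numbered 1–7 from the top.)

row 1 has {d,g,h}; column 1 has {c,e,f} — only b is left for (r1,c1).
row 2 has {b,e,f,h}; column 2 has {d,g} — only c is left for (r2,c2).
row 2 has {b,c,e,f,h}; column 4 has {d,e,h} — only g is left for (r2,c4).
row 7 has {d,e}; column 5 has {c,f,g,h} — only b is left for (r7,c5).
row 2 has {b,c,e,f,g,h}; column 1 has {b,c,e,f} — only d is left for (r2,c1).
row 3 has {g}; column 1 has {b,c,d,e,f} — only h is left for (r3,c1).
row 4 has {c,e,g}; column 5 has {b,c,f,g,h} — only d is left for (r4,c5).
row 4 has {c,d,e,g}; column 6 has {f,h} — only b is left for (r4,c6).
row 5 has {f,h}; column 5 has {b,c,d,f,g,h} — only e is left for (r5,c5).
row 6 has {c,f,h}; column 1 has {b,c,d,e,f,h} — only g is left for (r6,c1).
row 5 has {e,f,h}; column 2 has {c,d,g} — only b is left for (r5,c2).
row 5 has {b,e,f,h}; column 4 has {d,e,g,h} — only c is left for (r5,c4).
row 6 has {c,f,g,h}; column 2 has {b,c,d,g} — only e is left for (r6,c2).
row 6 has {c,e,f,g,h}; column 3 has {b,g,h} — only d is left for (r6,c3).
row 6 has {c,d,e,f,g,h}; column 7 has {e} — only b is left for (r6,c7).
row 7 has {b,d,e}; column 4 has {c,d,e,g,h} — only f is left for (r7,c4).
row 3 has {g,h}; column 2 has {b,c,d,e,g} — only f is left for (r3,c2).
row 3 has {f,g,h}; column 4 has {c,d,e,f,g,h} — only b is left for (r3,c4).
row 4 has {b,c,d,e,g}; column 2 has {b,c,d,e,f,g} — only h is left for (r4,c2).
row 4 has {b,c,d,e,g,h}; column 7 has {b,e} — only f is left for (r4,c7).
row 7 has {b,d,e,f}; column 3 has {b,d,g,h} — only c is left for (r7,c3).
row 7 has {b,c,d,e,f}; column 6 has {b,f,h} — only g is left for (r7,c6).
row 7 has {b,c,d,e,f,g}; column 7 has {b,e,f} — only h is left for (r7,c7).

e d c f b g h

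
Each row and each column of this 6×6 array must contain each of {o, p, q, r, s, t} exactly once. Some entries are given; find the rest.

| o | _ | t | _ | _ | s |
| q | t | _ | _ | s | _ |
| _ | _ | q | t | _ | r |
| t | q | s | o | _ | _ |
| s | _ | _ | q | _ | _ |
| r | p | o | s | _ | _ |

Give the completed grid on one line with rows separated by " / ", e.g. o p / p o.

row 1 has {o,s,t}; column 2 has {p,q,t} — only r is left for (r1,c2).
row 1 has {o,r,s,t}; column 4 has {o,q,s,t} — only p is left for (r1,c4).
row 1 has {o,p,r,s,t}; column 5 has {s} — only q is left for (r1,c5).
row 2 has {q,s,t}; column 4 has {o,p,q,s,t} — only r is left for (r2,c4).
row 3 has {q,r,t}; column 1 has {o,q,r,s,t} — only p is left for (r3,c1).
row 3 has {p,q,r,t}; column 5 has {q,s} — only o is left for (r3,c5).
row 4 has {o,q,s,t}; column 6 has {r,s} — only p is left for (r4,c6).
row 5 has {q,s}; column 2 has {p,q,r,t} — only o is left for (r5,c2).
row 5 has {o,q,s}; column 6 has {p,r,s} — only t is left for (r5,c6).
row 6 has {o,p,r,s}; column 5 has {o,q,s} — only t is left for (r6,c5).
row 6 has {o,p,r,s,t}; column 6 has {p,r,s,t} — only q is left for (r6,c6).
row 2 has {q,r,s,t}; column 3 has {o,q,s,t} — only p is left for (r2,c3).
row 2 has {p,q,r,s,t}; column 6 has {p,q,r,s,t} — only o is left for (r2,c6).
row 3 has {o,p,q,r,t}; column 2 has {o,p,q,r,t} — only s is left for (r3,c2).
row 4 has {o,p,q,s,t}; column 5 has {o,q,s,t} — only r is left for (r4,c5).
row 5 has {o,q,s,t}; column 3 has {o,p,q,s,t} — only r is left for (r5,c3).
row 5 has {o,q,r,s,t}; column 5 has {o,q,r,s,t} — only p is left for (r5,c5).

o r t p q s / q t p r s o / p s q t o r / t q s o r p / s o r q p t / r p o s t q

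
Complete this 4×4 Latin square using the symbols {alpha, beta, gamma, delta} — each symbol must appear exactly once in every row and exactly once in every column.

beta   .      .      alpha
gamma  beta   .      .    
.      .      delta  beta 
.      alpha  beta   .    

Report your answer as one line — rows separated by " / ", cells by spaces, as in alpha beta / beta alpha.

beta delta gamma alpha / gamma beta alpha delta / alpha gamma delta beta / delta alpha beta gamma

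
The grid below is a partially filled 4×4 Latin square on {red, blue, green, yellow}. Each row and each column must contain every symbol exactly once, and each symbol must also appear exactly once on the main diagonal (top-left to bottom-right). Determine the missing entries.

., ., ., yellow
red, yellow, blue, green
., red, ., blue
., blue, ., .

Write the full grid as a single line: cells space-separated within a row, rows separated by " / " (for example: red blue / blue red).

Cell (r1,c2): row 1 has {yellow}; column 2 has {red,blue,yellow} → green.
Cell (r1,c3): row 1 has {green,yellow}; column 3 has {blue} → red.
Cell (r3,c3): row 3 has {red,blue}; column 3 has {red,blue}; the diagonal has {yellow} → green.
Cell (r4,c3): row 4 has {blue}; column 3 has {red,blue,green} → yellow.
Cell (r4,c4): row 4 has {blue,yellow}; column 4 has {blue,green,yellow}; the diagonal has {green,yellow} → red.
Cell (r1,c1): row 1 has {red,green,yellow}; column 1 has {red}; the diagonal has {red,green,yellow} → blue.
Cell (r3,c1): row 3 has {red,blue,green}; column 1 has {red,blue} → yellow.
Cell (r4,c1): row 4 has {red,blue,yellow}; column 1 has {red,blue,yellow} → green.

blue green red yellow / red yellow blue green / yellow red green blue / green blue yellow red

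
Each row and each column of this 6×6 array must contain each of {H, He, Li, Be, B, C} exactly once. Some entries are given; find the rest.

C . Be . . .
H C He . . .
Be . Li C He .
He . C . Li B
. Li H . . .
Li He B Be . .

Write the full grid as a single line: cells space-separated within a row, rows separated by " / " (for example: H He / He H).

C H Be Li B He / H C He B Be Li / Be B Li C He H / He Be C H Li B / B Li H He C Be / Li He B Be H C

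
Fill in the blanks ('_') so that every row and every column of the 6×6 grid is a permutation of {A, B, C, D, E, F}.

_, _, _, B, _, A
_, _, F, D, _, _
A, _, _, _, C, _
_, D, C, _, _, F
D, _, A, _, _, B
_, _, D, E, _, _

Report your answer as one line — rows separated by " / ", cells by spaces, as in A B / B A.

(r1,c3) = E
(r3,c3) = B
(r3,c4) = F
(r4,c4) = A
(r5,c4) = C
(r6,c6) = C
(r2,c6) = E
(r3,c2) = E
(r3,c6) = D
(r5,c2) = F
(r5,c5) = E
(r1,c2) = C
(r4,c5) = B
(r1,c1) = F
(r1,c5) = D
(r2,c5) = A
(r4,c1) = E
(r6,c1) = B
(r6,c2) = A
(r6,c5) = F
(r2,c1) = C
(r2,c2) = B

F C E B D A / C B F D A E / A E B F C D / E D C A B F / D F A C E B / B A D E F C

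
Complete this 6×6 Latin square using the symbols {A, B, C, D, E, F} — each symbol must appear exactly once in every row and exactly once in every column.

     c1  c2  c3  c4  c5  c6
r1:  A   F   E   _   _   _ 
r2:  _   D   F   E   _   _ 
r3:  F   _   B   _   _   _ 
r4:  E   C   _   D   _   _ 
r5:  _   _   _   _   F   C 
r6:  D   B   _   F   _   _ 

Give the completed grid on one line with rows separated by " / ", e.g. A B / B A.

A F E B C D / C D F E A B / F A B C D E / E C A D B F / B E D A F C / D B C F E A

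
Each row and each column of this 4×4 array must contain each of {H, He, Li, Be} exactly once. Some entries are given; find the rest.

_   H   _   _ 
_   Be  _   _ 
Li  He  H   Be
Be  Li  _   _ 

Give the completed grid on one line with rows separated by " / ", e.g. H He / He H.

He H Be Li / H Be Li He / Li He H Be / Be Li He H

(r1,c1): row 1 has {H}; column 1 has {Li,Be}, so it must be He.
(r1,c4): row 1 has {H,He}; column 4 has {Be}, so it must be Li.
(r2,c1): row 2 has {Be}; column 1 has {He,Li,Be}, so it must be H.
(r2,c4): row 2 has {H,Be}; column 4 has {Li,Be}, so it must be He.
(r4,c3): row 4 has {Li,Be}; column 3 has {H}, so it must be He.
(r4,c4): row 4 has {He,Li,Be}; column 4 has {He,Li,Be}, so it must be H.
(r1,c3): row 1 has {H,He,Li}; column 3 has {H,He}, so it must be Be.
(r2,c3): row 2 has {H,He,Be}; column 3 has {H,He,Be}, so it must be Li.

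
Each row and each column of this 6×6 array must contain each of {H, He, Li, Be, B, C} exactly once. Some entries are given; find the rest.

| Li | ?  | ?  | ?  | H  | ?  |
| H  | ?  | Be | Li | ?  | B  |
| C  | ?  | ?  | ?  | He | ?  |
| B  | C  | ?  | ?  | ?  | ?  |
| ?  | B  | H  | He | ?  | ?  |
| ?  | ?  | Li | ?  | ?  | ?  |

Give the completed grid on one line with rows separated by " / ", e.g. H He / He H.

Li Be C B H He / H He Be Li C B / C Li B Be He H / B C He H Be Li / Be B H He Li C / He H Li C B Be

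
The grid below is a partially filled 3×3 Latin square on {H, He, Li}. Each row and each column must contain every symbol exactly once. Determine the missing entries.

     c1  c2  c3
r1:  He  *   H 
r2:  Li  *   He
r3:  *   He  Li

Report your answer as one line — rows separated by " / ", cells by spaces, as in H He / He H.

He Li H / Li H He / H He Li

(r1,c2) = Li
(r2,c2) = H
(r3,c1) = H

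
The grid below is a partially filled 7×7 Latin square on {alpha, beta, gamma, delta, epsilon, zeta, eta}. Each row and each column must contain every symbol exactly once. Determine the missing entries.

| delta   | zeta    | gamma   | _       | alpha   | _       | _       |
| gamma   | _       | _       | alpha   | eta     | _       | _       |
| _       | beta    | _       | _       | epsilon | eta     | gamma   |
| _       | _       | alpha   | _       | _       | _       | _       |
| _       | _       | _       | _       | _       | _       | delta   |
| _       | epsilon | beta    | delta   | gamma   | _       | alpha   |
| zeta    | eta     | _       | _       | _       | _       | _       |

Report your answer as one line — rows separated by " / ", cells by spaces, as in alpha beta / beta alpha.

delta zeta gamma beta alpha epsilon eta / gamma delta zeta alpha eta beta epsilon / alpha beta delta zeta epsilon eta gamma / epsilon gamma alpha eta beta delta zeta / beta alpha eta epsilon zeta gamma delta / eta epsilon beta delta gamma zeta alpha / zeta eta epsilon gamma delta alpha beta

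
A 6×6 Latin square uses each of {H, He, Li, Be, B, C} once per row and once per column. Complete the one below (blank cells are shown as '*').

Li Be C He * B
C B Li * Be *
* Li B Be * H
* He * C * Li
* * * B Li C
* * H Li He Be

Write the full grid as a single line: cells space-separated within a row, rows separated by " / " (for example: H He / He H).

(r1,c5) = H
(r2,c4) = H
(r2,c6) = He
(r3,c1) = He
(r3,c5) = C
(r4,c3) = Be
(r4,c5) = B
(r5,c2) = H
(r5,c3) = He
(r6,c1) = B
(r6,c2) = C
(r4,c1) = H
(r5,c1) = Be

Li Be C He H B / C B Li H Be He / He Li B Be C H / H He Be C B Li / Be H He B Li C / B C H Li He Be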